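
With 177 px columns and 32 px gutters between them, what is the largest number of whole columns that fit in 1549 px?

7 columns

7 columns: 7·177 + 6·32 = 1431 px ≤ 1549.
8 columns: 1640 px > 1549. So 7.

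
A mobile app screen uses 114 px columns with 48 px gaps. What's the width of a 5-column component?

5 columns plus 4 gaps: 570 + 192 = 762 px.

762 px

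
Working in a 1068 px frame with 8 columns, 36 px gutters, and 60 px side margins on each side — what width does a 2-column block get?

210 px

Take off 120 px of margins, leaving 948 px.
Subtracting 7 gutters of 36 leaves 696 for 8 columns, so c = 87 px.
2 columns plus 1 gutter: 174 + 36 = 210 px.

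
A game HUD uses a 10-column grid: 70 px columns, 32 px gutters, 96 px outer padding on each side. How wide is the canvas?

Adding margins, columns and gutters: 192 + 700 + 288 = 1180 px.

1180 px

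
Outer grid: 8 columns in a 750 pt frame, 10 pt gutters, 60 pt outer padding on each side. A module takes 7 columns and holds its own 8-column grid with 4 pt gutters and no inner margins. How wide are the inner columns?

Take off 120 pt of margins, leaving 630 pt.
630 − 7·10 = 560; ÷8 gives c = 70 pt.
7 columns plus 6 gutters: 490 + 60 = 550 pt.
8d + 7·4 = 550 → 8d = 522 → d = 65.25 pt.

65.25 pt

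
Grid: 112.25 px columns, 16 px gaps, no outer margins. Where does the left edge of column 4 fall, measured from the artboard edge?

384.75 px

No margin, so column 4 starts at 3·(column + gutter) = 3·128.25 = 384.75 px.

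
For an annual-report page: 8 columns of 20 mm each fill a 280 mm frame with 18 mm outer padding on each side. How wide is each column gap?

12 mm

Subtract both margins: 280 − 2·18 = 244 mm.
8 columns take 8·20 = 160 mm; remaining 84 splits into 7 column gaps.
g = 84 / 7 = 12 mm.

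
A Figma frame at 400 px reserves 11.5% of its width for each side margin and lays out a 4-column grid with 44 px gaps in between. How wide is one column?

44 px

Margins: 11.5% × 400 = 46 px each, so content = 400 − 92 = 308 px.
4c + 3·44 = 308 → 4c = 176 → c = 44 px.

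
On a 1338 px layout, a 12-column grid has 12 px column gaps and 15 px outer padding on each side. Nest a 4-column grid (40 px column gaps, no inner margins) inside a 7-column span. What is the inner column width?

Outer content = 1338 − 2·15 = 1308 px.
1308 − 11·12 = 1176; ÷12 gives c = 98 px.
Span of 7: 7·98 + 6·12 = 686 + 72 = 758 px.
758 − 3·40 = 638; ÷4 gives d = 159.5 px.

159.5 px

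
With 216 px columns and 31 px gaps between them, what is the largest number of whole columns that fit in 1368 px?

5 columns

k columns need k·216 + (k−1)·31 = k·247 − 31.
k·247 − 31 ≤ 1368 → k ≤ 1399 / 247 ≈ 5.66, so k = 5.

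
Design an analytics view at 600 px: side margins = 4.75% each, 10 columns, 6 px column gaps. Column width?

Margins: 4.75% × 600 = 28.5 px each, so content = 600 − 57 = 543 px.
10 columns + 9 column gaps: 10c + 9·6 = 543.
10c = 543 − 54 = 489, so c = 48.9 px.

48.9 px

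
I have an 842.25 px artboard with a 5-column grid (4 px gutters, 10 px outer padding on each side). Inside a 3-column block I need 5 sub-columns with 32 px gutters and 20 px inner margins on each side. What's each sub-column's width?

Take off 20 px of margins, leaving 822.25 px.
5 columns + 4 gutters: 5c + 4·4 = 822.25.
5c = 822.25 − 16 = 806.25, so c = 161.25 px.
Span of 3: 3·161.25 + 2·4 = 483.75 + 8 = 491.75 px.
Inner content = 491.75 − 2·20 = 451.75 px.
Subtracting 4 gutters of 32 leaves 323.75 for 5 columns, so d = 64.75 px.

64.75 px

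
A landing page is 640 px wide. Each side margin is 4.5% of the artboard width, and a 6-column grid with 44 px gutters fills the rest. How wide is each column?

60.4 px

Margins: 4.5% × 640 = 28.8 px each, so content = 640 − 57.6 = 582.4 px.
582.4 − 5·44 = 362.4; ÷6 gives c = 60.4 px.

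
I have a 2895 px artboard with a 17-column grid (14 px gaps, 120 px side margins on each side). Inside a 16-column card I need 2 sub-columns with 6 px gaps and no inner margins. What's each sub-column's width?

Inside the margins: 2895 − 240 = 2655 px.
Subtracting 16 gaps of 14 leaves 2431 for 17 columns, so c = 143 px.
Span of 16: 16·143 + 15·14 = 2288 + 210 = 2498 px.
2498 − 1·6 = 2492; ÷2 gives d = 1246 px.

1246 px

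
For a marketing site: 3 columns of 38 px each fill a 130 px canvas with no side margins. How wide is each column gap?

3 columns take 3·38 = 114 px; remaining 16 splits into 2 column gaps.
g = 16 / 2 = 8 px.

8 px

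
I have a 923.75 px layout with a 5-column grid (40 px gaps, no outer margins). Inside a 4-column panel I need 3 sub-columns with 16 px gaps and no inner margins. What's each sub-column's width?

923.75 − 4·40 = 763.75; ÷5 gives c = 152.75 px.
4-column span = 4·152.75 + 3·40 = 731 px.
Subtracting 2 gaps of 16 leaves 699 for 3 columns, so d = 233 px.

233 px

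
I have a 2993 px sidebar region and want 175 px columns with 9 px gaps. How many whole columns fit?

16 columns: 16·175 + 15·9 = 2935 px ≤ 2993.
17 columns: 3119 px > 2993. So 16.

16 columns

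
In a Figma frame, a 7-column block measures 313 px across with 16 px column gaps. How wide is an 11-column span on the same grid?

501 px

Subtracting 6 column gaps of 16 leaves 217 for 7 columns, so c = 31 px.
11 columns plus 10 column gaps: 341 + 160 = 501 px.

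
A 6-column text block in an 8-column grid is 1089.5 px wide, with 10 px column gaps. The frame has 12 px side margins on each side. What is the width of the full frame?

1480 px

Subtracting 5 column gaps of 10 leaves 1039.5 for 6 columns, so c = 173.25 px.
Adding margins, columns and gutters: 24 + 1386 + 70 = 1480 px.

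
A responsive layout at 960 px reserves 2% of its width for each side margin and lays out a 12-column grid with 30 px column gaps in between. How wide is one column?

49.3 px

Each margin = 2% of 960 = 19.2 px; content = 960 − 2·19.2 = 921.6 px.
Subtracting 11 column gaps of 30 leaves 591.6 for 12 columns, so c = 49.3 px.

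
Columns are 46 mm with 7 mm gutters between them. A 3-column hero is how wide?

152 mm

Span of 3: 3·46 + 2·7 = 138 + 14 = 152 mm.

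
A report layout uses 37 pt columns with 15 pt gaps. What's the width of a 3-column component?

141 pt

Span of 3: 3·37 + 2·15 = 111 + 30 = 141 pt.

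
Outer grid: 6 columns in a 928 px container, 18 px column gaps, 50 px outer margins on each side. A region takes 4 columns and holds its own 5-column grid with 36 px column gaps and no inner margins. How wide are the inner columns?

80.4 px

Outer content = 928 − 2·50 = 828 px.
828 − 5·18 = 738; ÷6 gives c = 123 px.
4-column span = 4·123 + 3·18 = 546 px.
546 − 4·36 = 402; ÷5 gives d = 80.4 px.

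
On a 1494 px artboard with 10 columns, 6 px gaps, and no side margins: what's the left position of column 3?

300 px

10 columns + 9 gaps: 10c + 9·6 = 1494.
10c = 1494 − 54 = 1440, so c = 144 px.
Each column+gutter stride is 150 px; with no margin, 2 of them is 300 px.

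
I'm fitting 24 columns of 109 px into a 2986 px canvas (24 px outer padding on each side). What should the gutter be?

Inside the margins: 2986 − 48 = 2938 px.
Columns use 2616 px, leaving 322 px across 23 gutters = 14 px each.

14 px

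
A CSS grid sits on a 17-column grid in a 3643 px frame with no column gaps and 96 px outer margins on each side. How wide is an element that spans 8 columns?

1624 px

Take off 192 px of margins, leaving 3451 px.
With no column gaps, each column is 3451/17 = 203 px.
8-column span = 8·203 = 1624 px.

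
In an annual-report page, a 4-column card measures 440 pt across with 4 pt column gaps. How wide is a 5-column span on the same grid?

551 pt

4c + 3·4 = 440 → 4c = 428 → c = 107 pt.
5 columns plus 4 column gaps: 535 + 16 = 551 pt.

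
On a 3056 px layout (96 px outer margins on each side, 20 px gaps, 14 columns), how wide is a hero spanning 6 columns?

Inside the margins: 3056 − 192 = 2864 px.
Subtracting 13 gaps of 20 leaves 2604 for 14 columns, so c = 186 px.
6-column span = 6·186 + 5·20 = 1216 px.

1216 px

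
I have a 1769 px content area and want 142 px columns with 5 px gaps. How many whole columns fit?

k columns need k·142 + (k−1)·5 = k·147 − 5.
k·147 − 5 ≤ 1769 → k ≤ 1774 / 147 ≈ 12.07, so k = 12.

12 columns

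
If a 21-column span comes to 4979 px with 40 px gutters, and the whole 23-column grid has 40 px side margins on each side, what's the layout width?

5537 px

21c + 20·40 = 4979 → 21c = 4179 → c = 199 px.
Total width: 2·40 + 23·199 + 22·40 = 5537 px.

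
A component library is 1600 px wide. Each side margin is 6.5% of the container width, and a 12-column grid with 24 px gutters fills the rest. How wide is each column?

94 px

Each margin = 6.5% of 1600 = 104 px; content = 1600 − 2·104 = 1392 px.
1392 − 11·24 = 1128; ÷12 gives c = 94 px.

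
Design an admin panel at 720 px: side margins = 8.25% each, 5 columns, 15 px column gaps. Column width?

Margins: 8.25% × 720 = 59.4 px each, so content = 720 − 118.8 = 601.2 px.
601.2 − 4·15 = 541.2; ÷5 gives c = 108.24 px.

108.24 px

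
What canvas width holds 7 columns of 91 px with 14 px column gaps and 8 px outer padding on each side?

Adding margins, columns and gutters: 16 + 637 + 84 = 737 px.

737 px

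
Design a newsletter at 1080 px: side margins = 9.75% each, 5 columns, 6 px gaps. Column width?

Margins: 9.75% × 1080 = 105.3 px each, so content = 1080 − 210.6 = 869.4 px.
5 columns + 4 gaps: 5c + 4·6 = 869.4.
5c = 869.4 − 24 = 845.4, so c = 169.08 px.

169.08 px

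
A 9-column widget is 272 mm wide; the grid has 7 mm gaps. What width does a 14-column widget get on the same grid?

9c + 8·7 = 272 → 9c = 216 → c = 24 mm.
14-column span = 14·24 + 13·7 = 427 mm.

427 mm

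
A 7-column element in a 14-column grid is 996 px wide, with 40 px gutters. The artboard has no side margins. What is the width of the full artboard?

2032 px

7c + 6·40 = 996 → 7c = 756 → c = 108 px.
Artboard = 14·108 + 13·40 = 1512 + 520 = 2032 px.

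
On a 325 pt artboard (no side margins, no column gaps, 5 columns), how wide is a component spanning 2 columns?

5c = 325 → c = 65 pt.
2-column span = 2·65 = 130 pt.

130 pt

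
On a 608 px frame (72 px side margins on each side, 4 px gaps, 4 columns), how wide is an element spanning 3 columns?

Subtract both margins: 608 − 2·72 = 464 px.
4c + 3·4 = 464 → 4c = 452 → c = 113 px.
Span of 3: 3·113 + 2·4 = 339 + 8 = 347 px.

347 px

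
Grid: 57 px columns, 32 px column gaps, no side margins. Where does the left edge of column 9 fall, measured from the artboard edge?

712 px

Each column+gutter stride is 89 px; with no margin, 8 of them is 712 px.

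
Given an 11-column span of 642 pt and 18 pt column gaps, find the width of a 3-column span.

162 pt

Subtracting 10 column gaps of 18 leaves 462 for 11 columns, so c = 42 pt.
3 columns plus 2 column gaps: 126 + 36 = 162 pt.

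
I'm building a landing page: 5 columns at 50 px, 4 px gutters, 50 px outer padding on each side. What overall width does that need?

Total width: 2·50 + 5·50 + 4·4 = 366 px.

366 px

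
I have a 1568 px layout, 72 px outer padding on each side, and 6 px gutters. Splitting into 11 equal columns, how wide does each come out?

124 px

Subtract both margins: 1568 − 2·72 = 1424 px.
11c + 10·6 = 1424 → 11c = 1364 → c = 124 px.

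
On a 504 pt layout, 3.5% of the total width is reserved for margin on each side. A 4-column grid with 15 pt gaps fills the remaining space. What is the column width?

105.93 pt

Margins: 3.5% × 504 = 17.64 pt each, so content = 504 − 35.28 = 468.72 pt.
Subtracting 3 gaps of 15 leaves 423.72 for 4 columns, so c = 105.93 pt.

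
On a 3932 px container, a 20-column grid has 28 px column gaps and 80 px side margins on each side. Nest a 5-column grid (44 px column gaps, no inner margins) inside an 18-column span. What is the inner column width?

Inside the margins: 3932 − 160 = 3772 px.
Subtracting 19 column gaps of 28 leaves 3240 for 20 columns, so c = 162 px.
Span of 18: 18·162 + 17·28 = 2916 + 476 = 3392 px.
5 columns + 4 column gaps: 5d + 4·44 = 3392.
5d = 3392 − 176 = 3216, so d = 643.2 px.

643.2 px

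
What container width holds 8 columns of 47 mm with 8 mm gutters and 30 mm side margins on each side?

Total width: 2·30 + 8·47 + 7·8 = 492 mm.

492 mm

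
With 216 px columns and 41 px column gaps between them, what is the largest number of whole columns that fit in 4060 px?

15 columns: 15·216 + 14·41 = 3814 px ≤ 4060.
16 columns: 4071 px > 4060. So 15.

15 columns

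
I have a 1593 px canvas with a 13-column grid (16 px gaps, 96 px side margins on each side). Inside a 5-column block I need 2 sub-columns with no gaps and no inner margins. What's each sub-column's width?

264.5 px

Subtract both margins: 1593 − 2·96 = 1401 px.
1401 − 12·16 = 1209; ÷13 gives c = 93 px.
Span of 5: 5·93 + 4·16 = 465 + 64 = 529 px.
With no gaps, each column is 529/2 = 264.5 px.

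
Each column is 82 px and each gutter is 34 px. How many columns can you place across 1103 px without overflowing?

Each extra column adds 82 + 34 = 116 px.
(1103 + 34) / 116 = 9.80, so 9 columns fit.

9 columns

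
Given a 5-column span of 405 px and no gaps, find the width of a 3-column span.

405 / 5 = 81 px per column.
3-column span = 3·81 = 243 px.

243 px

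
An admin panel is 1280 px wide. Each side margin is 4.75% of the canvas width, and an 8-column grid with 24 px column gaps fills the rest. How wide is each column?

1280 × (1 − 2·4.75%) = 1280 × 90.5% = 1158.4 px for the columns.
Subtracting 7 column gaps of 24 leaves 990.4 for 8 columns, so c = 123.8 px.

123.8 px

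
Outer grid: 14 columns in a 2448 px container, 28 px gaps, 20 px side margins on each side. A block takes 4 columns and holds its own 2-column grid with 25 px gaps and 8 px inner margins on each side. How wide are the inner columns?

313.5 px

Outer content = 2448 − 2·20 = 2408 px.
Subtracting 13 gaps of 28 leaves 2044 for 14 columns, so c = 146 px.
4 columns plus 3 gaps: 584 + 84 = 668 px.
Inner content = 668 − 2·8 = 652 px.
652 − 1·25 = 627; ÷2 gives d = 313.5 px.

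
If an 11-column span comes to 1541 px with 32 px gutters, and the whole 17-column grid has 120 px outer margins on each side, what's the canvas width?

Subtracting 10 gutters of 32 leaves 1221 for 11 columns, so c = 111 px.
Adding margins, columns and gutters: 240 + 1887 + 512 = 2639 px.

2639 px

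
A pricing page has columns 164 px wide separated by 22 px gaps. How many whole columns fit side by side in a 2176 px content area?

11 columns

Each extra column adds 164 + 22 = 186 px.
(2176 + 22) / 186 = 11.82, so 11 columns fit.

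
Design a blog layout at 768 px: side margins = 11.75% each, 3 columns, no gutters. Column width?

Margins: 11.75% × 768 = 90.24 px each, so content = 768 − 180.48 = 587.52 px.
With no gutters, each column is 587.52/3 = 195.84 px.

195.84 px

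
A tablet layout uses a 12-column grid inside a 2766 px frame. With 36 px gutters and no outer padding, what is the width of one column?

12c + 11·36 = 2766 → 12c = 2370 → c = 197.5 px.

197.5 px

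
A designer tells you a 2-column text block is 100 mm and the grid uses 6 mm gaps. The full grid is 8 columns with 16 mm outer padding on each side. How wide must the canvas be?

2c + 1·6 = 100 → 2c = 94 → c = 47 mm.
Canvas = 2·16 + 8·47 + 7·6 = 32 + 376 + 42 = 450 mm.

450 mm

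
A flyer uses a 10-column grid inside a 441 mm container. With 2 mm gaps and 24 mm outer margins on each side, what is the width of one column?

37.5 mm

Content width = 441 − 2·24 = 393 mm.
393 − 9·2 = 375; ÷10 gives c = 37.5 mm.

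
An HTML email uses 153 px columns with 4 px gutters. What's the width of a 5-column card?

781 px

Span of 5: 5·153 + 4·4 = 765 + 16 = 781 px.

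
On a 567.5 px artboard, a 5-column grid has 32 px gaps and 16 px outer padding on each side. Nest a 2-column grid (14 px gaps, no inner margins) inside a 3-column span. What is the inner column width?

147.25 px

Subtract both margins: 567.5 − 2·16 = 535.5 px.
5c + 4·32 = 535.5 → 5c = 407.5 → c = 81.5 px.
Span of 3: 3·81.5 + 2·32 = 244.5 + 64 = 308.5 px.
2d + 1·14 = 308.5 → 2d = 294.5 → d = 147.25 px.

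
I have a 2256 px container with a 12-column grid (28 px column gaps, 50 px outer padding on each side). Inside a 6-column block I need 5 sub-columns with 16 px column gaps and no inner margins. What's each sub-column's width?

Outer content = 2256 − 2·50 = 2156 px.
Subtracting 11 column gaps of 28 leaves 1848 for 12 columns, so c = 154 px.
Span of 6: 6·154 + 5·28 = 924 + 140 = 1064 px.
5d + 4·16 = 1064 → 5d = 1000 → d = 200 px.

200 px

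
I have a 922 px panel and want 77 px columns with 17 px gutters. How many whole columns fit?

9 columns

9 columns: 9·77 + 8·17 = 829 px ≤ 922.
10 columns: 923 px > 922. So 9.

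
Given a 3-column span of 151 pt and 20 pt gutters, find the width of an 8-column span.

3 columns + 2 gutters: 3c + 2·20 = 151.
3c = 151 − 40 = 111, so c = 37 pt.
Span of 8: 8·37 + 7·20 = 296 + 140 = 436 pt.

436 pt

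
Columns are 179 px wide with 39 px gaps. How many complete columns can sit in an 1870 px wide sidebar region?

k columns need k·179 + (k−1)·39 = k·218 − 39.
k·218 − 39 ≤ 1870 → k ≤ 1909 / 218 ≈ 8.76, so k = 8.

8 columns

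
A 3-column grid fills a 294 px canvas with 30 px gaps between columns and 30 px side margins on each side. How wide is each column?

Content width = 294 − 2·30 = 234 px.
3c + 2·30 = 234 → 3c = 174 → c = 58 px.

58 px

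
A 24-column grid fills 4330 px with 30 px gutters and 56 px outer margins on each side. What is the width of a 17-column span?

Inside the margins: 4330 − 112 = 4218 px.
24c + 23·30 = 4218 → 24c = 3528 → c = 147 px.
17 columns plus 16 gutters: 2499 + 480 = 2979 px.

2979 px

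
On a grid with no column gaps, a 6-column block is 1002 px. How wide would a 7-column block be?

1169 px

6c = 1002 → c = 167 px.
7-column span = 7·167 = 1169 px.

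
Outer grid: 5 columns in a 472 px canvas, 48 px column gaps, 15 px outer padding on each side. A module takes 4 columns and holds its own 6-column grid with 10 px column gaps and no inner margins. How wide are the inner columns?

Take off 30 px of margins, leaving 442 px.
442 − 4·48 = 250; ÷5 gives c = 50 px.
4-column span = 4·50 + 3·48 = 344 px.
6d + 5·10 = 344 → 6d = 294 → d = 49 px.

49 px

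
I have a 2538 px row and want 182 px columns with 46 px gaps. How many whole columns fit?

11 columns

k columns need k·182 + (k−1)·46 = k·228 − 46.
k·228 − 46 ≤ 2538 → k ≤ 2584 / 228 ≈ 11.33, so k = 11.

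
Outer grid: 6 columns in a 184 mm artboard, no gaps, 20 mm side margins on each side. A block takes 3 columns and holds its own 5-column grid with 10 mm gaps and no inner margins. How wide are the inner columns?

Inside the margins: 184 − 40 = 144 mm.
With no gaps, each column is 144/6 = 24 mm.
3-column span = 3·24 = 72 mm.
5 columns + 4 gaps: 5d + 4·10 = 72.
5d = 72 − 40 = 32, so d = 6.4 mm.

6.4 mm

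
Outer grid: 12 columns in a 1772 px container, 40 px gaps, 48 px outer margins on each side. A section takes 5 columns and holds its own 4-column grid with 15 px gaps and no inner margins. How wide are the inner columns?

Take off 96 px of margins, leaving 1676 px.
Subtracting 11 gaps of 40 leaves 1236 for 12 columns, so c = 103 px.
5-column span = 5·103 + 4·40 = 675 px.
675 − 3·15 = 630; ÷4 gives d = 157.5 px.

157.5 px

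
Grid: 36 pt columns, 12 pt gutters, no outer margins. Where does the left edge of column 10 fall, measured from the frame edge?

Each column+gutter stride is 48 pt; with no margin, 9 of them is 432 pt.

432 pt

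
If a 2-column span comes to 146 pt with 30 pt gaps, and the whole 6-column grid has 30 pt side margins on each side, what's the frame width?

558 pt

2 columns + 1 gap: 2c + 1·30 = 146.
2c = 146 − 30 = 116, so c = 58 pt.
Total width: 2·30 + 6·58 + 5·30 = 558 pt.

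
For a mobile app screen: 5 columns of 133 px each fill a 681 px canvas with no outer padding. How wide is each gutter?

5·133 + 4g = 681 → 4g = 16 → g = 4 px.

4 px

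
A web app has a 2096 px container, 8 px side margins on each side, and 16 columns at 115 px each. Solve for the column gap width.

Subtract both margins: 2096 − 2·8 = 2080 px.
16·115 + 15g = 2080 → 15g = 240 → g = 16 px.

16 px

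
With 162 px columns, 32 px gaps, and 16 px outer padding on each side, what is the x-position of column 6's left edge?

Column 6 starts at margin + 5·(column + gutter) = 16 + 5·194 = 986 px.

986 px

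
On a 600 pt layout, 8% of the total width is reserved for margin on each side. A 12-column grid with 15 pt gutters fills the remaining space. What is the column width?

Each margin = 8% of 600 = 48 pt; content = 600 − 2·48 = 504 pt.
504 − 11·15 = 339; ÷12 gives c = 28.25 pt.

28.25 pt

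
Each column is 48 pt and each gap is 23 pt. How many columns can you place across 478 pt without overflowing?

Each extra column adds 48 + 23 = 71 pt.
(478 + 23) / 71 = 7.06, so 7 columns fit.

7 columns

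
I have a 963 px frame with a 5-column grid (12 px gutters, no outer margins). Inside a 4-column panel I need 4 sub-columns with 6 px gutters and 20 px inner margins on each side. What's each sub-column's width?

5c + 4·12 = 963 → 5c = 915 → c = 183 px.
4 columns plus 3 gutters: 732 + 36 = 768 px.
Inner content = 768 − 2·20 = 728 px.
Subtracting 3 gutters of 6 leaves 710 for 4 columns, so d = 177.5 px.

177.5 px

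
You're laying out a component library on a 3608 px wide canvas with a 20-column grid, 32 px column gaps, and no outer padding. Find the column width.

Subtracting 19 column gaps of 32 leaves 3000 for 20 columns, so c = 150 px.

150 px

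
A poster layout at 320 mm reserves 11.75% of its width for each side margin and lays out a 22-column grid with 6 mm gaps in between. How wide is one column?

5.4 mm

320 × (1 − 2·11.75%) = 320 × 76.5% = 244.8 mm for the columns.
22 columns + 21 gaps: 22c + 21·6 = 244.8.
22c = 244.8 − 126 = 118.8, so c = 5.4 mm.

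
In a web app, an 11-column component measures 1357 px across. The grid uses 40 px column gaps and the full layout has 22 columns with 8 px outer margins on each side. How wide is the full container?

1357 − 10·40 = 957; ÷11 gives c = 87 px.
Adding margins, columns and gutters: 16 + 1914 + 840 = 2770 px.

2770 px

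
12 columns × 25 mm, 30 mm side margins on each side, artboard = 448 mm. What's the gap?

Content width = 448 − 2·30 = 388 mm.
12·25 + 11g = 388 → 11g = 88 → g = 8 mm.

8 mm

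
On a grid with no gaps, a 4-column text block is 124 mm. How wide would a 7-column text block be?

4c = 124 → c = 31 mm.
With no gaps, 7 columns span 7·31 = 217 mm.

217 mm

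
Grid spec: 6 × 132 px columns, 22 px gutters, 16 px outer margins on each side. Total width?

934 px

Artboard = 2·16 + 6·132 + 5·22 = 32 + 792 + 110 = 934 px.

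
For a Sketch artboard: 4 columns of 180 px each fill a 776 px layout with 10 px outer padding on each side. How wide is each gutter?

12 px

Inside the margins: 776 − 20 = 756 px.
4·180 + 3g = 756 → 3g = 36 → g = 12 px.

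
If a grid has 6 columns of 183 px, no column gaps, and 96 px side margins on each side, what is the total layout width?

Layout = 2·96 + 6·183 = 192 + 1098 = 1290 px.

1290 px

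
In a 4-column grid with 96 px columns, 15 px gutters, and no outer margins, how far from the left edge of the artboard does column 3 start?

No margin, so column 3 starts at 2·(column + gutter) = 2·111 = 222 px.

222 px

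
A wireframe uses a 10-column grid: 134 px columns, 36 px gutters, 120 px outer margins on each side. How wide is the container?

Container = 2·120 + 10·134 + 9·36 = 240 + 1340 + 324 = 1904 px.

1904 px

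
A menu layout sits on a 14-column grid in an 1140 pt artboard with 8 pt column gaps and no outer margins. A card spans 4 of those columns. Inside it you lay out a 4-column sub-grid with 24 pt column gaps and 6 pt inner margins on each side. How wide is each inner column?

14c + 13·8 = 1140 → 14c = 1036 → c = 74 pt.
4-column span = 4·74 + 3·8 = 320 pt.
Inner content = 320 − 2·6 = 308 pt.
4 columns + 3 column gaps: 4d + 3·24 = 308.
4d = 308 − 72 = 236, so d = 59 pt.

59 pt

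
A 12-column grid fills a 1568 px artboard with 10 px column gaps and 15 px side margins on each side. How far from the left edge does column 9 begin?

Content = 1568 − 2·15 = 1538 px.
12c + 11·10 = 1538 → 12c = 1428 → c = 119 px.
Column 9 starts at margin + 8·(column + gutter) = 15 + 8·129 = 1047 px.

1047 px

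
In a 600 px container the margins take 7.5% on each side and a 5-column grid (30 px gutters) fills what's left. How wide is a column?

Each margin = 7.5% of 600 = 45 px; content = 600 − 2·45 = 510 px.
5 columns + 4 gutters: 5c + 4·30 = 510.
5c = 510 − 120 = 390, so c = 78 px.

78 px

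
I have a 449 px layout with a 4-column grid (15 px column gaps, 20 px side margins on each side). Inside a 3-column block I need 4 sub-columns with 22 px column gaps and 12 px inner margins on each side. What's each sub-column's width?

53.25 px

Take off 40 px of margins, leaving 409 px.
Subtracting 3 column gaps of 15 leaves 364 for 4 columns, so c = 91 px.
3 columns plus 2 column gaps: 273 + 30 = 303 px.
Inner content = 303 − 2·12 = 279 px.
4d + 3·22 = 279 → 4d = 213 → d = 53.25 px.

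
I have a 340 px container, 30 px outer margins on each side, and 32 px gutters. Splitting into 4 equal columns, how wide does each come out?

46 px

Subtract both margins: 340 − 2·30 = 280 px.
4 columns + 3 gutters: 4c + 3·32 = 280.
4c = 280 − 96 = 184, so c = 46 px.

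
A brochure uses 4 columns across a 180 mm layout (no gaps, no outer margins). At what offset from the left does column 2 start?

45 mm

With no gaps, each column is 180/4 = 45 mm.
Each column+gutter stride is 45 mm; with no margin, 1 of them is 45 mm.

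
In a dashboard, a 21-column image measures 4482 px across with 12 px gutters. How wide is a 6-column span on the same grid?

1272 px

21c + 20·12 = 4482 → 21c = 4242 → c = 202 px.
6 columns plus 5 gutters: 1212 + 60 = 1272 px.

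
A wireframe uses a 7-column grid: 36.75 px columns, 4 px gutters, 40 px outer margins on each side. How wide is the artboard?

361.25 px

Adding margins, columns and gutters: 80 + 257.25 + 24 = 361.25 px.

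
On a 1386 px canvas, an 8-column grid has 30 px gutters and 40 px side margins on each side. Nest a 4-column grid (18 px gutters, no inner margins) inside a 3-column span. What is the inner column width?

Take off 80 px of margins, leaving 1306 px.
Subtracting 7 gutters of 30 leaves 1096 for 8 columns, so c = 137 px.
Span of 3: 3·137 + 2·30 = 411 + 60 = 471 px.
Subtracting 3 gutters of 18 leaves 417 for 4 columns, so d = 104.25 px.

104.25 px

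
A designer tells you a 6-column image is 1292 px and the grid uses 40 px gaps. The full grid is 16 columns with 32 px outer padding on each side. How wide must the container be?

Subtracting 5 gaps of 40 leaves 1092 for 6 columns, so c = 182 px.
Adding margins, columns and gutters: 64 + 2912 + 600 = 3576 px.

3576 px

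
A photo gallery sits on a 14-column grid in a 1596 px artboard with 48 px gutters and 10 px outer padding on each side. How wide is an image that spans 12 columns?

Inside the margins: 1596 − 20 = 1576 px.
1576 − 13·48 = 952; ÷14 gives c = 68 px.
Span of 12: 12·68 + 11·48 = 816 + 528 = 1344 px.

1344 px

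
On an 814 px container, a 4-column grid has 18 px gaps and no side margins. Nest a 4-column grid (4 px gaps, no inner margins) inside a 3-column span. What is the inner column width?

148.5 px

Subtracting 3 gaps of 18 leaves 760 for 4 columns, so c = 190 px.
Span of 3: 3·190 + 2·18 = 570 + 36 = 606 px.
4d + 3·4 = 606 → 4d = 594 → d = 148.5 px.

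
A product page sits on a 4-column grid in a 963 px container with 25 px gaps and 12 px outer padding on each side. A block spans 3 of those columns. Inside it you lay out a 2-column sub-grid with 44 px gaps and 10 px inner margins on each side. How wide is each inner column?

317 px

Subtract both margins: 963 − 2·12 = 939 px.
4c + 3·25 = 939 → 4c = 864 → c = 216 px.
3-column span = 3·216 + 2·25 = 698 px.
Inner content = 698 − 2·10 = 678 px.
2d + 1·44 = 678 → 2d = 634 → d = 317 px.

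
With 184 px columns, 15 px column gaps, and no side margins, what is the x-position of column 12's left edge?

2189 px

Each column+gutter stride is 199 px; with no margin, 11 of them is 2189 px.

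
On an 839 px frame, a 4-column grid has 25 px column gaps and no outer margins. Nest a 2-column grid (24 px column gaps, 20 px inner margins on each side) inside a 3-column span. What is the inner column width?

4 columns + 3 column gaps: 4c + 3·25 = 839.
4c = 839 − 75 = 764, so c = 191 px.
3-column span = 3·191 + 2·25 = 623 px.
Inner content = 623 − 2·20 = 583 px.
2d + 1·24 = 583 → 2d = 559 → d = 279.5 px.

279.5 px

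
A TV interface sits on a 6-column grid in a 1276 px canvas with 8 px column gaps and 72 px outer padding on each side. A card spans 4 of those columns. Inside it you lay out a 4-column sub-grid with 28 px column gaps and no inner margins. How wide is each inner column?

Take off 144 px of margins, leaving 1132 px.
1132 − 5·8 = 1092; ÷6 gives c = 182 px.
4-column span = 4·182 + 3·8 = 752 px.
4d + 3·28 = 752 → 4d = 668 → d = 167 px.

167 px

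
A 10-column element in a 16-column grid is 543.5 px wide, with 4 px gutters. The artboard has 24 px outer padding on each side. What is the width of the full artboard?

920 px

543.5 − 9·4 = 507.5; ÷10 gives c = 50.75 px.
Total width: 2·24 + 16·50.75 + 15·4 = 920 px.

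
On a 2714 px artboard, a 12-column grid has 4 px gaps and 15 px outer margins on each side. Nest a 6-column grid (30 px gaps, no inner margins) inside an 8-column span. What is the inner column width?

Subtract both margins: 2714 − 2·15 = 2684 px.
12c + 11·4 = 2684 → 12c = 2640 → c = 220 px.
Span of 8: 8·220 + 7·4 = 1760 + 28 = 1788 px.
1788 − 5·30 = 1638; ÷6 gives d = 273 px.

273 px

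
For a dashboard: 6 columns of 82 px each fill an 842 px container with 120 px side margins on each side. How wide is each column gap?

22 px

Take off 240 px of margins, leaving 602 px.
6 columns take 6·82 = 492 px; remaining 110 splits into 5 column gaps.
g = 110 / 5 = 22 px.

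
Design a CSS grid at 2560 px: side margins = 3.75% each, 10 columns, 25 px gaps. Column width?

Margins: 3.75% × 2560 = 96 px each, so content = 2560 − 192 = 2368 px.
2368 − 9·25 = 2143; ÷10 gives c = 214.3 px.

214.3 px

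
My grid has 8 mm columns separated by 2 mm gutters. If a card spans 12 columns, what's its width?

12-column span = 12·8 + 11·2 = 118 mm.

118 mm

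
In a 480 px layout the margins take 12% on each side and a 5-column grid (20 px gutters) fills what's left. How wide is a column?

56.96 px

Each margin = 12% of 480 = 57.6 px; content = 480 − 2·57.6 = 364.8 px.
Subtracting 4 gutters of 20 leaves 284.8 for 5 columns, so c = 56.96 px.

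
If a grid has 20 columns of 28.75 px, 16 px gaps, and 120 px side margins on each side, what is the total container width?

1119 px

Adding margins, columns and gutters: 240 + 575 + 304 = 1119 px.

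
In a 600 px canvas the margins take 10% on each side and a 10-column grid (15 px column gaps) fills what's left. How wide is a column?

34.5 px

Margins: 10% × 600 = 60 px each, so content = 600 − 120 = 480 px.
Subtracting 9 column gaps of 15 leaves 345 for 10 columns, so c = 34.5 px.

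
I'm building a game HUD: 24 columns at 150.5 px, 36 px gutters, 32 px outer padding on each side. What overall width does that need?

Container = 2·32 + 24·150.5 + 23·36 = 64 + 3612 + 828 = 4504 px.

4504 px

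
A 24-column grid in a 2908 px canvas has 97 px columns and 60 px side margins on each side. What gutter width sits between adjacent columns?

20 px

Content width = 2908 − 2·60 = 2788 px.
24·97 + 23g = 2788 → 23g = 460 → g = 20 px.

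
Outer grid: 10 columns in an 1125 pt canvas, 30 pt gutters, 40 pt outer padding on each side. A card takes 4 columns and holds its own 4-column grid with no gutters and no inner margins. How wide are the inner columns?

Outer content = 1125 − 2·40 = 1045 pt.
10c + 9·30 = 1045 → 10c = 775 → c = 77.5 pt.
4 columns plus 3 gutters: 310 + 90 = 400 pt.
4d = 400 → d = 100 pt.

100 pt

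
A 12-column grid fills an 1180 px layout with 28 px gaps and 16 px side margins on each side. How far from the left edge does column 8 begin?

702 px

Inside the margins: 1180 − 32 = 1148 px.
1148 − 11·28 = 840; ÷12 gives c = 70 px.
Each column+gutter stride is 98 px; 7 of them past the 16 px margin is 16 + 686 = 702 px.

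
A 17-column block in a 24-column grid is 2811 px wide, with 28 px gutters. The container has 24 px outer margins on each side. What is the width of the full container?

4028 px

2811 − 16·28 = 2363; ÷17 gives c = 139 px.
Container = 2·24 + 24·139 + 23·28 = 48 + 3336 + 644 = 4028 px.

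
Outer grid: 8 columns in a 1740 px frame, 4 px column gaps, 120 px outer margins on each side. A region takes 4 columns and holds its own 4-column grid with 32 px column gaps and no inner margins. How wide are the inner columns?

Inside the margins: 1740 − 240 = 1500 px.
8c + 7·4 = 1500 → 8c = 1472 → c = 184 px.
4-column span = 4·184 + 3·4 = 748 px.
4d + 3·32 = 748 → 4d = 652 → d = 163 px.

163 px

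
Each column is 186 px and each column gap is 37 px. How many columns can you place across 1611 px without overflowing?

Each extra column adds 186 + 37 = 223 px.
(1611 + 37) / 223 = 7.39, so 7 columns fit.

7 columns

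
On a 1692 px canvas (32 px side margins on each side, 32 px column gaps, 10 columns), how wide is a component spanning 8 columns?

1296 px

Content width = 1692 − 2·32 = 1628 px.
10c + 9·32 = 1628 → 10c = 1340 → c = 134 px.
8-column span = 8·134 + 7·32 = 1296 px.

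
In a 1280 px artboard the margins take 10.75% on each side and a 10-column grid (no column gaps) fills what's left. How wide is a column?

1280 × (1 − 2·10.75%) = 1280 × 78.5% = 1004.8 px for the columns.
With no column gaps, each column is 1004.8/10 = 100.48 px.

100.48 px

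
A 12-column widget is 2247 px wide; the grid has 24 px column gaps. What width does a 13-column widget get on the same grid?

2247 − 11·24 = 1983; ÷12 gives c = 165.25 px.
13 columns plus 12 column gaps: 2148.25 + 288 = 2436.25 px.

2436.25 px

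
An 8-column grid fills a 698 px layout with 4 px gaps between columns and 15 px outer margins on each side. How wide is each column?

80 px

Take off 30 px of margins, leaving 668 px.
Subtracting 7 gaps of 4 leaves 640 for 8 columns, so c = 80 px.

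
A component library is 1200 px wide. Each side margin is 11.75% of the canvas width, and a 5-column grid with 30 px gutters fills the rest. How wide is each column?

159.6 px

Margins: 11.75% × 1200 = 141 px each, so content = 1200 − 282 = 918 px.
918 − 4·30 = 798; ÷5 gives c = 159.6 px.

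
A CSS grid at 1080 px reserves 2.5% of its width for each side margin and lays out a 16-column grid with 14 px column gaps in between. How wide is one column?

Each margin = 2.5% of 1080 = 27 px; content = 1080 − 2·27 = 1026 px.
1026 − 15·14 = 816; ÷16 gives c = 51 px.

51 px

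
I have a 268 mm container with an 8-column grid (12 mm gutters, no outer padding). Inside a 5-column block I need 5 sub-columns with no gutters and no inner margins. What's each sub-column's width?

8 columns + 7 gutters: 8c + 7·12 = 268.
8c = 268 − 84 = 184, so c = 23 mm.
5 columns plus 4 gutters: 115 + 48 = 163 mm.
With no gutters, each column is 163/5 = 32.6 mm.

32.6 mm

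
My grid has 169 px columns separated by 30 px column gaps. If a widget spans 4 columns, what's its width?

766 px

4 columns plus 3 column gaps: 676 + 90 = 766 px.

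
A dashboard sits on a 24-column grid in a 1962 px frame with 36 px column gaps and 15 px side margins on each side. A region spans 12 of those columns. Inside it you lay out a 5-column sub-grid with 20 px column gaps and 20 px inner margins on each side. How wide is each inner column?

Outer content = 1962 − 2·15 = 1932 px.
1932 − 23·36 = 1104; ÷24 gives c = 46 px.
Span of 12: 12·46 + 11·36 = 552 + 396 = 948 px.
Inner content = 948 − 2·20 = 908 px.
Subtracting 4 column gaps of 20 leaves 828 for 5 columns, so d = 165.6 px.

165.6 px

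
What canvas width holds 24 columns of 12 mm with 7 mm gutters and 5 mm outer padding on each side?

459 mm

Total width: 2·5 + 24·12 + 23·7 = 459 mm.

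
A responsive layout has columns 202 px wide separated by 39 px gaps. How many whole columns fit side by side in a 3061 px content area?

12 columns

k columns need k·202 + (k−1)·39 = k·241 − 39.
k·241 − 39 ≤ 3061 → k ≤ 3100 / 241 ≈ 12.86, so k = 12.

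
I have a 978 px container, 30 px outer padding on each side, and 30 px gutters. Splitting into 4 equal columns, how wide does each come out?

207 px

Subtract both margins: 978 − 2·30 = 918 px.
918 − 3·30 = 828; ÷4 gives c = 207 px.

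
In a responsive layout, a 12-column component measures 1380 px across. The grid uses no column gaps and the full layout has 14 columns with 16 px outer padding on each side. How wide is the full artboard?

1380 / 12 = 115 px per column.
Artboard = 2·16 + 14·115 = 32 + 1610 = 1642 px.

1642 px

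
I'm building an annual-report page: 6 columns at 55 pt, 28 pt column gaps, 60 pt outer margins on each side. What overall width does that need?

Layout = 2·60 + 6·55 + 5·28 = 120 + 330 + 140 = 590 pt.

590 pt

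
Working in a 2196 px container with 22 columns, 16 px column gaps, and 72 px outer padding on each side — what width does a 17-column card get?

Content width = 2196 − 2·72 = 2052 px.
Subtracting 21 column gaps of 16 leaves 1716 for 22 columns, so c = 78 px.
17-column span = 17·78 + 16·16 = 1582 px.

1582 px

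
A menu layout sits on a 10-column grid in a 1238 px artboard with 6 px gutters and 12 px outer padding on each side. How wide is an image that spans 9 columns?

Subtract both margins: 1238 − 2·12 = 1214 px.
Subtracting 9 gutters of 6 leaves 1160 for 10 columns, so c = 116 px.
9 columns plus 8 gutters: 1044 + 48 = 1092 px.

1092 px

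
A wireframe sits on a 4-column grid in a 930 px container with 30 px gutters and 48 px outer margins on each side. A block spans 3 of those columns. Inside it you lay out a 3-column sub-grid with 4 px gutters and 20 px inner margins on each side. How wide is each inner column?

190 px

Inside the margins: 930 − 96 = 834 px.
4c + 3·30 = 834 → 4c = 744 → c = 186 px.
Span of 3: 3·186 + 2·30 = 558 + 60 = 618 px.
Inner content = 618 − 2·20 = 578 px.
Subtracting 2 gutters of 4 leaves 570 for 3 columns, so d = 190 px.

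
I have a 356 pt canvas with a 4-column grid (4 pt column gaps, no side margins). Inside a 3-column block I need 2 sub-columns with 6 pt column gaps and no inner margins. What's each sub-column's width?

130 pt

4 columns + 3 column gaps: 4c + 3·4 = 356.
4c = 356 − 12 = 344, so c = 86 pt.
3 columns plus 2 column gaps: 258 + 8 = 266 pt.
2 columns + 1 column gap: 2d + 1·6 = 266.
2d = 266 − 6 = 260, so d = 130 pt.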